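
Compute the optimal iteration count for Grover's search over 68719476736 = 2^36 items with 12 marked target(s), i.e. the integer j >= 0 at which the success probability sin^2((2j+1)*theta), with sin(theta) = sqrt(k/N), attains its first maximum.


After j Grover iterations the success probability is P(j) = sin^2((2j+1)*theta), where sin(theta) = sqrt(k/N).
N = 2^36 = 68719476736, k = 12
sin(theta) = sqrt(k/N) = 1.321449896e-05
theta = arcsin(sqrt(k/N)) = 1.321449896e-05 rad
P(j) reaches its first maximum when (2j+1)*theta is as close as possible to pi/2, i.e. j = round(pi/(4*theta) - 1/2).
pi/(4*theta) - 1/2 = 59434.0776
(For comparison, the common estimate pi/4 * sqrt(N/k) = 59434.5776; the exact maximiser is used here.)
Optimal iterations = 59434

59434


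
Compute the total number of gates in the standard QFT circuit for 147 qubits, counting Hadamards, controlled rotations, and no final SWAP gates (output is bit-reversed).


Hadamard gates: 147
Controlled rotations: n*(n-1)/2 = 147*146/2 = 10731
SWAP gates: 0 (omitted)
Total = 147 + 10731
= 10878

10878


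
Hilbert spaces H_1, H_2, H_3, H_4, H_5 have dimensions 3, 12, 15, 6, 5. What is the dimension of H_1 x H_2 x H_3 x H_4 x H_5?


dim(H_1 x H_2 x H_3 x H_4 x H_5) = 3 * 12 * 15 * 6 * 5
= 36 * 15 * 6 * 5
= 540 * 6 * 5
= 3240 * 5
= 16200

16200


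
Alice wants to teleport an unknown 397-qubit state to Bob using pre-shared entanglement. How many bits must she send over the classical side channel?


Quantum teleportation requires 2 classical bits per qubit teleported.
397 qubit(s) -> 2 * 397 = 794 classical bits

794


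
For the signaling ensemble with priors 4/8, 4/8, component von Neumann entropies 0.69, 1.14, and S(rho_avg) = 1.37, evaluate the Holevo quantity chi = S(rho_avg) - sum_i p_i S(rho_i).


chi = S(rho) - sum_i p_i * S(rho_i)
Weighted entropy = 4/8 * 0.69 + 4/8 * 1.14
= 0.9150
chi = 1.37 - 0.9150
= 0.4550

0.4550


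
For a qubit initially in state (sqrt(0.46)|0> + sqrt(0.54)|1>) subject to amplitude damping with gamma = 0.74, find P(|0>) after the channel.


For amplitude damping with parameter gamma on state sqrt(a)|0> + sqrt(b)|1>:
alpha^2 = 0.46, beta^2 = 0.54
P(|0>) = alpha^2 + gamma * beta^2
= 0.46 + 0.74 * 0.54
= 0.46 + 0.3996
= 0.8596

0.8596


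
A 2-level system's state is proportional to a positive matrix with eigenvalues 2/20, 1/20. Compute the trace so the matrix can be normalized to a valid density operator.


tr(M) = sum of eigenvalues
= 2/20 + 1/20
= 3/20
= 0.1500

0.1500


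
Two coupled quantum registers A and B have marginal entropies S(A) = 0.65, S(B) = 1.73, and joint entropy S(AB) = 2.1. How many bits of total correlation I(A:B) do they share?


I(A:B) = S(A) + S(B) - S(AB)
= 0.65 + 1.73 - 2.1
= 0.2800

0.2800


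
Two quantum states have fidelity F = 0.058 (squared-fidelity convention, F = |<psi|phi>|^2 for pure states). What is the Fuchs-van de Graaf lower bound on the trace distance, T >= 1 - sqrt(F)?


Fuchs-van de Graaf (squared-fidelity convention): 1 - sqrt(F) <= T <= sqrt(1 - F).
Lower bound: T >= 1 - sqrt(F)
sqrt(F) = sqrt(0.058) = 0.2408
T >= 1 - 0.2408
T >= 0.7592

0.7592


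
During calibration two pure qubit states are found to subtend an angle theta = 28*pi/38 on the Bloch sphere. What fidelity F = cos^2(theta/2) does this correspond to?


For states separated by angle theta on Bloch sphere:
F = cos^2(theta/2)
theta = 28*pi/38 = 2.3149
theta/2 = 1.1574
cos(theta/2) = 0.4017
F = 0.1614

0.1614


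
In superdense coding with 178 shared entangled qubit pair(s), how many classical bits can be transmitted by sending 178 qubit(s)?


Superdense coding allows 2 classical bits per shared entangled pair.
178 pair(s) -> 2 * 178 = 356 classical bits

356


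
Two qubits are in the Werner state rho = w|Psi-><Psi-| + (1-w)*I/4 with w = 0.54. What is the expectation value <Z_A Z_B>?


|Psi-> = (|01> - |10>)/sqrt(2)
For the pure Bell state, <Z_A Z_B> = -1 (Bell-state Pauli correlator).
The maximally-mixed part I/4 has tr(I/4 * P tensor P) = 0 for any traceless Pauli P.
So <Z_A Z_B>_rho = w * (-1) + (1 - w) * 0
= 0.54 * (-1)
= -0.5400

-0.5400


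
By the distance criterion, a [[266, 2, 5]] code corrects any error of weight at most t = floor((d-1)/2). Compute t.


Code parameters: [[266, 2, 5]], distance d = 5.
Number of correctable errors = floor((d-1)/2)
= floor((5 - 1)/2)
= floor(4/2)
= 2

2


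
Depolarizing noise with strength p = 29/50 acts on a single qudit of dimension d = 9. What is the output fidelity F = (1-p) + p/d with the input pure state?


F = (1-p) + p/d
= (1 - 0.5800) + 0.5800/9
= 0.4200 + 0.0644
= 0.4844

0.4844


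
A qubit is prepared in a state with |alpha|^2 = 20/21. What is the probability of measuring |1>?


|alpha|^2 = 20/21 = 0.9524
|beta|^2 = 1 - 20/21 = 1/21 = 0.0476
P(|1>) = |beta|^2 = 0.0476

0.0476


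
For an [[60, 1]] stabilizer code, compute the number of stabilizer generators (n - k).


For an [[n,k]] stabilizer code:
Number of stabilizer generators = n - k
= 60 - 1
= 59

59


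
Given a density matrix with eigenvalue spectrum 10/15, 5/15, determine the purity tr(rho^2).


tr(rho^2) = sum of eigenvalues squared
= (10/15)^2 + (5/15)^2
= (100 + 25) / 225
= 125/225
= 0.5556

0.5556


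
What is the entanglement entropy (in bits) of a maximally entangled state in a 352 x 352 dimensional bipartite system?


For a maximally entangled state in d x d:
S = log2(d) = log2(352)
= 8.4594

8.4594


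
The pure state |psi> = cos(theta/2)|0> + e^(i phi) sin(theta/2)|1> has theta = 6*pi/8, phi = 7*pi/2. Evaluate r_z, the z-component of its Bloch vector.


theta = 2.3562, phi = 10.9956
r_z = cos(theta) = -0.7071

-0.7071


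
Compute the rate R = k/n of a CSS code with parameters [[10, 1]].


Code rate R = k/n
= 1/10
= 0.1000

0.1000


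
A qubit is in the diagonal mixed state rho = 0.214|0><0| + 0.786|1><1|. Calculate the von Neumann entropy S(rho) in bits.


S = -p*log2(p) - (1-p)*log2(1-p)
p = 0.2140, 1-p = 0.7860
= -0.2140 * log2(0.2140) - 0.7860 * log2(0.7860)
= -(-0.4760) - (-0.2731)
= 0.7491

0.7491


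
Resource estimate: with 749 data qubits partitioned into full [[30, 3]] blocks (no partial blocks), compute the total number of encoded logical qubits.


Each code block uses 30 physical qubits for 3 logical qubit(s).
Number of complete blocks = floor(749 / 30) = 24
Logical qubits = 24 * 3
= 72

72


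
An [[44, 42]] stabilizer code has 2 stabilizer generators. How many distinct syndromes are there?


Each stabilizer generator gives a binary (+1 or -1) measurement outcome.
With 2 independent generators:
Total syndromes = 2^2
= 4

4


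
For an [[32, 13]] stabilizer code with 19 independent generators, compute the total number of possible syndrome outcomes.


Each stabilizer generator gives a binary (+1 or -1) measurement outcome.
With 19 independent generators:
Total syndromes = 2^19
= 524288

524288


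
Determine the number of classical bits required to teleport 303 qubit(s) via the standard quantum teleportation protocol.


Quantum teleportation requires 2 classical bits per qubit teleported.
303 qubit(s) -> 2 * 303 = 606 classical bits

606


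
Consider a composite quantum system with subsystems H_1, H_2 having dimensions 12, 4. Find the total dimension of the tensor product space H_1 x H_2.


dim(H_1 x H_2) = 12 * 4
= 48

48


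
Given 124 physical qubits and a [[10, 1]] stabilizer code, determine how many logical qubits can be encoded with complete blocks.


Each code block uses 10 physical qubits for 1 logical qubit(s).
Number of complete blocks = floor(124 / 10) = 12
Logical qubits = 12 * 1
= 12

12


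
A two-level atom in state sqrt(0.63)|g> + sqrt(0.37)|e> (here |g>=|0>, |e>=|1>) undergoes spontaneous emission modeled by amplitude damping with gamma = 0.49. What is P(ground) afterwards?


For amplitude damping with parameter gamma on state sqrt(a)|0> + sqrt(b)|1>:
alpha^2 = 0.63, beta^2 = 0.37
P(|0>) = alpha^2 + gamma * beta^2
= 0.63 + 0.49 * 0.37
= 0.63 + 0.1813
= 0.8113

0.8113


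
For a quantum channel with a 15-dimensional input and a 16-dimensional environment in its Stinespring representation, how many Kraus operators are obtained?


Tracing out the environment in an orthonormal basis {|i>_E} gives Kraus operators K_i = <i|_E U |0>_E.
Number of Kraus operators = dim(H_env) = d_env
= 16

16


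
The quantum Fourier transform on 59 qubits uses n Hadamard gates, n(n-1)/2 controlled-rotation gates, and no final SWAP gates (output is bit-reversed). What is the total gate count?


Hadamard gates: 59
Controlled rotations: n*(n-1)/2 = 59*58/2 = 1711
SWAP gates: 0 (omitted)
Total = 59 + 1711
= 1770

1770


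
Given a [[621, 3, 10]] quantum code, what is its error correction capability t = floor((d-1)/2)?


Code parameters: [[621, 3, 10]], distance d = 10.
Number of correctable errors = floor((d-1)/2)
= floor((10 - 1)/2)
= floor(9/2)
= 4

4


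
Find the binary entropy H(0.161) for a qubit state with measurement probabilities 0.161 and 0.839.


S = -p*log2(p) - (1-p)*log2(1-p)
p = 0.1610, 1-p = 0.8390
= -0.1610 * log2(0.1610) - 0.8390 * log2(0.8390)
= -(-0.4242) - (-0.2125)
= 0.6367

0.6367


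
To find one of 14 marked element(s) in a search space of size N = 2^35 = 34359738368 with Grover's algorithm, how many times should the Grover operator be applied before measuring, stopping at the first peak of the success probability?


After j Grover iterations the success probability is P(j) = sin^2((2j+1)*theta), where sin(theta) = sqrt(k/N).
N = 2^35 = 34359738368, k = 14
sin(theta) = sqrt(k/N) = 2.018548058e-05
theta = arcsin(sqrt(k/N)) = 2.018548059e-05 rad
P(j) reaches its first maximum when (2j+1)*theta is as close as possible to pi/2, i.e. j = round(pi/(4*theta) - 1/2).
pi/(4*theta) - 1/2 = 38908.5644
(For comparison, the common estimate pi/4 * sqrt(N/k) = 38909.0644; the exact maximiser is used here.)
Optimal iterations = 38909

38909


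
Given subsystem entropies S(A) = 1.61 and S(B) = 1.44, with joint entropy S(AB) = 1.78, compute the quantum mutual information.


I(A:B) = S(A) + S(B) - S(AB)
= 1.61 + 1.44 - 1.78
= 1.2700

1.2700


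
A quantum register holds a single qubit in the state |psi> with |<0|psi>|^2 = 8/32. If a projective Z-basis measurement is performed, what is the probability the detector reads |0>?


|alpha|^2 = 8/32 = 0.2500
|beta|^2 = 1 - 8/32 = 24/32 = 0.7500
P(|0>) = |alpha|^2 = 0.2500

0.2500


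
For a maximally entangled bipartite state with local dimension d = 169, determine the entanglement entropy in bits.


For a maximally entangled state in d x d:
S = log2(d) = log2(169)
= 7.4009

7.4009


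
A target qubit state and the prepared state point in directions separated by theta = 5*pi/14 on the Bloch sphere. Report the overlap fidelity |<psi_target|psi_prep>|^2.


For states separated by angle theta on Bloch sphere:
F = cos^2(theta/2)
theta = 5*pi/14 = 1.1220
theta/2 = 0.5610
cos(theta/2) = 0.8467
F = 0.7169

0.7169


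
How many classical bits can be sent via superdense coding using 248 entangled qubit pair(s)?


Superdense coding allows 2 classical bits per shared entangled pair.
248 pair(s) -> 2 * 248 = 496 classical bits

496


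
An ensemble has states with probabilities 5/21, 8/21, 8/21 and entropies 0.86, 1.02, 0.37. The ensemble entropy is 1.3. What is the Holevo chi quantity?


chi = S(rho) - sum_i p_i * S(rho_i)
Weighted entropy = 5/21 * 0.86 + 8/21 * 1.02 + 8/21 * 0.37
= 0.7343
chi = 1.3 - 0.7343
= 0.5657

0.5657


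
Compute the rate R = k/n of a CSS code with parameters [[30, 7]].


Code rate R = k/n
= 7/30
= 0.2333

0.2333


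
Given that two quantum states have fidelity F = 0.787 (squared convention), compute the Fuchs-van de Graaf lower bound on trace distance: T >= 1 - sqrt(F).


Fuchs-van de Graaf (squared-fidelity convention): 1 - sqrt(F) <= T <= sqrt(1 - F).
Lower bound: T >= 1 - sqrt(F)
sqrt(F) = sqrt(0.787) = 0.8871
T >= 1 - 0.8871
T >= 0.1129

0.1129


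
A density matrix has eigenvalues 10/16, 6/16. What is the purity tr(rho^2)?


tr(rho^2) = sum of eigenvalues squared
= (10/16)^2 + (6/16)^2
= (100 + 36) / 256
= 136/256
= 0.5312

0.5312


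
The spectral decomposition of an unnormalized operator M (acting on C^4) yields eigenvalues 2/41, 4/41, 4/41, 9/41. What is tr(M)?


tr(M) = sum of eigenvalues
= 2/41 + 4/41 + 4/41 + 9/41
= 19/41
= 0.4634

0.4634


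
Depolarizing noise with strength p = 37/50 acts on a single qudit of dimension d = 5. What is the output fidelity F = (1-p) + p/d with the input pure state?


F = (1-p) + p/d
= (1 - 0.7400) + 0.7400/5
= 0.2600 + 0.1480
= 0.4080

0.4080


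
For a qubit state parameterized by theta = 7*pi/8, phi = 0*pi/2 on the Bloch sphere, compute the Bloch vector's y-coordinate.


theta = 2.7489, phi = 0.0000
r_y = sin(theta)*sin(phi) = 0.3827 * 0.0000
r_y = 0.0000

0.0000


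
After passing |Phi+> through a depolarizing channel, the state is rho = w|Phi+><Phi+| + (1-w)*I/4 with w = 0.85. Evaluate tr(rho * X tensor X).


|Phi+> = (|00> + |11>)/sqrt(2)
For the pure Bell state, <X_A X_B> = +1 (Bell-state Pauli correlator).
The maximally-mixed part I/4 has tr(I/4 * P tensor P) = 0 for any traceless Pauli P.
So <X_A X_B>_rho = w * (+1) + (1 - w) * 0
= 0.85 * (+1)
= 0.8500

0.8500


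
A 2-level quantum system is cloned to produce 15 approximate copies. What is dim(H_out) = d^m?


Output space = H^(tensor 15) where dim(H) = 2
dim = 2^15
= 4 (after 2 factors)
= 8 (after 3 factors)
= 16 (after 4 factors)
= 32 (after 5 factors)
= 64 (after 6 factors)
= 128 (after 7 factors)
= 256 (after 8 factors)
= 512 (after 9 factors)
= 1024 (after 10 factors)
= 2048 (after 11 factors)
= 4096 (after 12 factors)
= 8192 (after 13 factors)
= 16384 (after 14 factors)
= 32768 (after 15 factors)
= 32768

32768


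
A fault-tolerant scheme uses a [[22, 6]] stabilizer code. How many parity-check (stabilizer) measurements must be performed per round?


For an [[n,k]] stabilizer code:
Number of stabilizer generators = n - k
= 22 - 6
= 16

16


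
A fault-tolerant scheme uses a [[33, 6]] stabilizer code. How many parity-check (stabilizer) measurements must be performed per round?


For an [[n,k]] stabilizer code:
Number of stabilizer generators = n - k
= 33 - 6
= 27

27


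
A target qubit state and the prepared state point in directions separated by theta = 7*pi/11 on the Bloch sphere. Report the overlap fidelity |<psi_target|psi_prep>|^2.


For states separated by angle theta on Bloch sphere:
F = cos^2(theta/2)
theta = 7*pi/11 = 1.9992
theta/2 = 0.9996
cos(theta/2) = 0.5406
F = 0.2923

0.2923


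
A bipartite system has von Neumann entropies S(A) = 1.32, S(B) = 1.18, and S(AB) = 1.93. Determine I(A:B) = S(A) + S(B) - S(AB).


I(A:B) = S(A) + S(B) - S(AB)
= 1.32 + 1.18 - 1.93
= 0.5700

0.5700


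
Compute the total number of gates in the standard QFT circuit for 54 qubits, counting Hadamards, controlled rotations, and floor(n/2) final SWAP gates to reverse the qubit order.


Hadamard gates: 54
Controlled rotations: n*(n-1)/2 = 54*53/2 = 1431
SWAP gates: floor(n/2) = floor(54/2) = 27
Total = 54 + 1431 + 27
= 1512

1512


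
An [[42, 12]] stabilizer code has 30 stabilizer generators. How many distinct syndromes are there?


Each stabilizer generator gives a binary (+1 or -1) measurement outcome.
With 30 independent generators:
Total syndromes = 2^30
= 1073741824

1073741824


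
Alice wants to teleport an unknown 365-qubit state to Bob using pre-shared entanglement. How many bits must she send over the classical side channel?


Quantum teleportation requires 2 classical bits per qubit teleported.
365 qubit(s) -> 2 * 365 = 730 classical bits

730


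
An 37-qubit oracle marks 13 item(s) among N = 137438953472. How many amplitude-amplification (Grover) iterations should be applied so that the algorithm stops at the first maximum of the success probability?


After j Grover iterations the success probability is P(j) = sin^2((2j+1)*theta), where sin(theta) = sqrt(k/N).
N = 2^37 = 137438953472, k = 13
sin(theta) = sqrt(k/N) = 9.725607898e-06
theta = arcsin(sqrt(k/N)) = 9.725607898e-06 rad
P(j) reaches its first maximum when (2j+1)*theta is as close as possible to pi/2, i.e. j = round(pi/(4*theta) - 1/2).
pi/(4*theta) - 1/2 = 80755.1887
(For comparison, the common estimate pi/4 * sqrt(N/k) = 80755.6887; the exact maximiser is used here.)
Optimal iterations = 80755

80755


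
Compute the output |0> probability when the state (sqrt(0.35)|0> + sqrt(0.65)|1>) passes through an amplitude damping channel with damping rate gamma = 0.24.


For amplitude damping with parameter gamma on state sqrt(a)|0> + sqrt(b)|1>:
alpha^2 = 0.35, beta^2 = 0.65
P(|0>) = alpha^2 + gamma * beta^2
= 0.35 + 0.24 * 0.65
= 0.35 + 0.1560
= 0.5060

0.5060


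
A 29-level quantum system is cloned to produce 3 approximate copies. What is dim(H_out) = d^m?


Output space = H^(tensor 3) where dim(H) = 29
dim = 29^3
= 841 (after 2 factors)
= 24389 (after 3 factors)
= 24389

24389


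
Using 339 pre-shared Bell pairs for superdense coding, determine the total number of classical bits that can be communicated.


Superdense coding allows 2 classical bits per shared entangled pair.
339 pair(s) -> 2 * 339 = 678 classical bits

678


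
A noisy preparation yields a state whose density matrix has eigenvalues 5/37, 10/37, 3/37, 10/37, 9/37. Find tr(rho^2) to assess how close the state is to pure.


tr(rho^2) = sum of eigenvalues squared
= (5/37)^2 + (10/37)^2 + (3/37)^2 + (10/37)^2 + (9/37)^2
= (25 + 100 + 9 + 100 + 81) / 1369
= 315/1369
= 0.2301

0.2301


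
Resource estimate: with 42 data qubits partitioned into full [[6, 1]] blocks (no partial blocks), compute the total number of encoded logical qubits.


Each code block uses 6 physical qubits for 1 logical qubit(s).
Number of complete blocks = floor(42 / 6) = 7
Logical qubits = 7 * 1
= 7

7


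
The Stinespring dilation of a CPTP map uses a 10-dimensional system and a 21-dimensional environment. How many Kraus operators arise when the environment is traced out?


Tracing out the environment in an orthonormal basis {|i>_E} gives Kraus operators K_i = <i|_E U |0>_E.
Number of Kraus operators = dim(H_env) = d_env
= 21

21


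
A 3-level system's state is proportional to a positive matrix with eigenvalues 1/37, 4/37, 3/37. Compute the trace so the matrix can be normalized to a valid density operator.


tr(M) = sum of eigenvalues
= 1/37 + 4/37 + 3/37
= 8/37
= 0.2162

0.2162


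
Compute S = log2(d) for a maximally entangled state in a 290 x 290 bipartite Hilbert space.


For a maximally entangled state in d x d:
S = log2(d) = log2(290)
= 8.1799

8.1799


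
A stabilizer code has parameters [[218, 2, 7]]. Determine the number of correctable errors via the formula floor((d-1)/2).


Code parameters: [[218, 2, 7]], distance d = 7.
Number of correctable errors = floor((d-1)/2)
= floor((7 - 1)/2)
= floor(6/2)
= 3

3


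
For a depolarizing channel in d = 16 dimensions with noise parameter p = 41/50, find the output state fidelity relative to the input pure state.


F = (1-p) + p/d
= (1 - 0.8200) + 0.8200/16
= 0.1800 + 0.0512
= 0.2313

0.2313


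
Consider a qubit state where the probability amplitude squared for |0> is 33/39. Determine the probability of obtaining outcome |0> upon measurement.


|alpha|^2 = 33/39 = 0.8462
|beta|^2 = 1 - 33/39 = 6/39 = 0.1538
P(|0>) = |alpha|^2 = 0.8462

0.8462


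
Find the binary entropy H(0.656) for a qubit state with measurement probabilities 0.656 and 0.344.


S = -p*log2(p) - (1-p)*log2(1-p)
p = 0.6560, 1-p = 0.3440
= -0.6560 * log2(0.6560) - 0.3440 * log2(0.3440)
= -(-0.3990) - (-0.5296)
= 0.9286

0.9286


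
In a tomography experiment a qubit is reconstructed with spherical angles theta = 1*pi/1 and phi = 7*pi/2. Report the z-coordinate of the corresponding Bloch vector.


theta = 3.1416, phi = 10.9956
r_z = cos(theta) = -1.0000

-1.0000


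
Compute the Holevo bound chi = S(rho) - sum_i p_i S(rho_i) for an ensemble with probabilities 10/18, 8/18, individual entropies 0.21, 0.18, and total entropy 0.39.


chi = S(rho) - sum_i p_i * S(rho_i)
Weighted entropy = 10/18 * 0.21 + 8/18 * 0.18
= 0.1967
chi = 0.39 - 0.1967
= 0.1933

0.1933


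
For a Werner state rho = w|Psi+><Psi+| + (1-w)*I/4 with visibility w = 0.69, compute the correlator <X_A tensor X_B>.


|Psi+> = (|01> + |10>)/sqrt(2)
For the pure Bell state, <X_A X_B> = +1 (Bell-state Pauli correlator).
The maximally-mixed part I/4 has tr(I/4 * P tensor P) = 0 for any traceless Pauli P.
So <X_A X_B>_rho = w * (+1) + (1 - w) * 0
= 0.69 * (+1)
= 0.6900

0.6900


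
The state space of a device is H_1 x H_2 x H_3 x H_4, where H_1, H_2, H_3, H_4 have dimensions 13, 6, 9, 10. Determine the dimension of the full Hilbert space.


dim(H_1 x H_2 x H_3 x H_4) = 13 * 6 * 9 * 10
= 78 * 9 * 10
= 702 * 10
= 7020

7020


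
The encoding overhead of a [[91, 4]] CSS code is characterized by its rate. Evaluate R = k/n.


Code rate R = k/n
= 4/91
= 0.0440

0.0440


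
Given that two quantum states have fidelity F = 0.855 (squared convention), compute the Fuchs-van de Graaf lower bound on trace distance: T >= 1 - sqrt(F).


Fuchs-van de Graaf (squared-fidelity convention): 1 - sqrt(F) <= T <= sqrt(1 - F).
Lower bound: T >= 1 - sqrt(F)
sqrt(F) = sqrt(0.855) = 0.9247
T >= 1 - 0.9247
T >= 0.0753

0.0753


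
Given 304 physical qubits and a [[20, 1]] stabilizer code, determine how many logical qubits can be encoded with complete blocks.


Each code block uses 20 physical qubits for 1 logical qubit(s).
Number of complete blocks = floor(304 / 20) = 15
Logical qubits = 15 * 1
= 15

15


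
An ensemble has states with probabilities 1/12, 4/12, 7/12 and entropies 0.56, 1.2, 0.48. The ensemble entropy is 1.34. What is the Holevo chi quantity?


chi = S(rho) - sum_i p_i * S(rho_i)
Weighted entropy = 1/12 * 0.56 + 4/12 * 1.2 + 7/12 * 0.48
= 0.7267
chi = 1.34 - 0.7267
= 0.6133

0.6133


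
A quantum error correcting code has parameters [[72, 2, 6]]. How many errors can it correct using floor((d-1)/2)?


Code parameters: [[72, 2, 6]], distance d = 6.
Number of correctable errors = floor((d-1)/2)
= floor((6 - 1)/2)
= floor(5/2)
= 2

2


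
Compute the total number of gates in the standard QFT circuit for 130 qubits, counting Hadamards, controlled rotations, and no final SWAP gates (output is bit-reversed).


Hadamard gates: 130
Controlled rotations: n*(n-1)/2 = 130*129/2 = 8385
SWAP gates: 0 (omitted)
Total = 130 + 8385
= 8515

8515


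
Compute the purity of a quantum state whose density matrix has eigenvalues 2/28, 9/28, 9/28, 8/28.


tr(rho^2) = sum of eigenvalues squared
= (2/28)^2 + (9/28)^2 + (9/28)^2 + (8/28)^2
= (4 + 81 + 81 + 64) / 784
= 230/784
= 0.2934

0.2934


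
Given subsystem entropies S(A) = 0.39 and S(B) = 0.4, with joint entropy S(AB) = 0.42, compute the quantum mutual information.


I(A:B) = S(A) + S(B) - S(AB)
= 0.39 + 0.4 - 0.42
= 0.3700

0.3700


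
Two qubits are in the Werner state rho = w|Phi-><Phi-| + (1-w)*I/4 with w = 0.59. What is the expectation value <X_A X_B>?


|Phi-> = (|00> - |11>)/sqrt(2)
For the pure Bell state, <X_A X_B> = -1 (Bell-state Pauli correlator).
The maximally-mixed part I/4 has tr(I/4 * P tensor P) = 0 for any traceless Pauli P.
So <X_A X_B>_rho = w * (-1) + (1 - w) * 0
= 0.59 * (-1)
= -0.5900

-0.5900


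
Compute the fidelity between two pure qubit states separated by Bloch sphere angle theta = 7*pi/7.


For states separated by angle theta on Bloch sphere:
F = cos^2(theta/2)
theta = 7*pi/7 = 3.1416
theta/2 = 1.5708
cos(theta/2) = 0.0000
F = 0.0000

0.0000


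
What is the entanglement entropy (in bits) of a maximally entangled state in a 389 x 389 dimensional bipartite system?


For a maximally entangled state in d x d:
S = log2(d) = log2(389)
= 8.6036

8.6036


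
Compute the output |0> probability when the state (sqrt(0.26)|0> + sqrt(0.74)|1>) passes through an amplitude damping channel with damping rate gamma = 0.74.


For amplitude damping with parameter gamma on state sqrt(a)|0> + sqrt(b)|1>:
alpha^2 = 0.26, beta^2 = 0.74
P(|0>) = alpha^2 + gamma * beta^2
= 0.26 + 0.74 * 0.74
= 0.26 + 0.5476
= 0.8076

0.8076


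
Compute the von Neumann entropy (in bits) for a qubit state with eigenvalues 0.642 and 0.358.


S = -p*log2(p) - (1-p)*log2(1-p)
p = 0.6420, 1-p = 0.3580
= -0.6420 * log2(0.6420) - 0.3580 * log2(0.3580)
= -(-0.4105) - (-0.5305)
= 0.9410

0.9410


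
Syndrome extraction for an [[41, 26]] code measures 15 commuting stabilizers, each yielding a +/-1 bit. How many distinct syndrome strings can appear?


Each stabilizer generator gives a binary (+1 or -1) measurement outcome.
With 15 independent generators:
Total syndromes = 2^15
= 32768

32768


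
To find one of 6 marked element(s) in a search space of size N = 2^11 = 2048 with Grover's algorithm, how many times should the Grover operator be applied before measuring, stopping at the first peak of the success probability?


After j Grover iterations the success probability is P(j) = sin^2((2j+1)*theta), where sin(theta) = sqrt(k/N).
N = 2^11 = 2048, k = 6
sin(theta) = sqrt(k/N) = 0.05412658774
theta = arcsin(sqrt(k/N)) = 0.05415305164 rad
P(j) reaches its first maximum when (2j+1)*theta is as close as possible to pi/2, i.e. j = round(pi/(4*theta) - 1/2).
pi/(4*theta) - 1/2 = 14.0033
(For comparison, the common estimate pi/4 * sqrt(N/k) = 14.5104; the exact maximiser is used here.)
Optimal iterations = 14

14


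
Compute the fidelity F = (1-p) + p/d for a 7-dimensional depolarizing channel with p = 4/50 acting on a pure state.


F = (1-p) + p/d
= (1 - 0.0800) + 0.0800/7
= 0.9200 + 0.0114
= 0.9314

0.9314


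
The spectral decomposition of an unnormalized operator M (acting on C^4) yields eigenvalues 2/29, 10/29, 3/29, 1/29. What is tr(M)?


tr(M) = sum of eigenvalues
= 2/29 + 10/29 + 3/29 + 1/29
= 16/29
= 0.5517

0.5517


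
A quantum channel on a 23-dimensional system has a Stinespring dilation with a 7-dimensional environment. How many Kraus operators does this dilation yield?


Tracing out the environment in an orthonormal basis {|i>_E} gives Kraus operators K_i = <i|_E U |0>_E.
Number of Kraus operators = dim(H_env) = d_env
= 7

7


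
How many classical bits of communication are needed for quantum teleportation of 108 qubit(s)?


Quantum teleportation requires 2 classical bits per qubit teleported.
108 qubit(s) -> 2 * 108 = 216 classical bits

216


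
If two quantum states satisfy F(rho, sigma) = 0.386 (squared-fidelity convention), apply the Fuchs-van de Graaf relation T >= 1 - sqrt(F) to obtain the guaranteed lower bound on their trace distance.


Fuchs-van de Graaf (squared-fidelity convention): 1 - sqrt(F) <= T <= sqrt(1 - F).
Lower bound: T >= 1 - sqrt(F)
sqrt(F) = sqrt(0.386) = 0.6213
T >= 1 - 0.6213
T >= 0.3787

0.3787


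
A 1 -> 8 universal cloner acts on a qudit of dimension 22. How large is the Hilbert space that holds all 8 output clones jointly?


Output space = H^(tensor 8) where dim(H) = 22
dim = 22^8
= 484 (after 2 factors)
= 10648 (after 3 factors)
= 234256 (after 4 factors)
= 5153632 (after 5 factors)
= 113379904 (after 6 factors)
= 2494357888 (after 7 factors)
= 54875873536 (after 8 factors)
= 54875873536

54875873536


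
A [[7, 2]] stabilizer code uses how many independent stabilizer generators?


For an [[n,k]] stabilizer code:
Number of stabilizer generators = n - k
= 7 - 2
= 5

5


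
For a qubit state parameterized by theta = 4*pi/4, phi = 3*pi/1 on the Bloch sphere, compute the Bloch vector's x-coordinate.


theta = 3.1416, phi = 9.4248
r_x = sin(theta)*cos(phi) = 0.0000 * -1.0000
r_x = 0.0000

0.0000


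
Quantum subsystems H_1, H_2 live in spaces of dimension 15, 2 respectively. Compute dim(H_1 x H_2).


dim(H_1 x H_2) = 15 * 2
= 30

30


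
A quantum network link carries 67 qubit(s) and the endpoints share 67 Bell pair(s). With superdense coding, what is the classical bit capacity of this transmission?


Superdense coding allows 2 classical bits per shared entangled pair.
67 pair(s) -> 2 * 67 = 134 classical bits

134


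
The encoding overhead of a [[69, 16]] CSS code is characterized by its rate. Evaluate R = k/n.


Code rate R = k/n
= 16/69
= 0.2319

0.2319


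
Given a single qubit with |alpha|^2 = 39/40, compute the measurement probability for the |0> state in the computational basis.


|alpha|^2 = 39/40 = 0.9750
|beta|^2 = 1 - 39/40 = 1/40 = 0.0250
P(|0>) = |alpha|^2 = 0.9750

0.9750


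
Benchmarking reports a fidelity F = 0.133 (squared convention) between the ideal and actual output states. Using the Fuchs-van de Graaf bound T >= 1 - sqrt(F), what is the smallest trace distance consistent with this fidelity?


Fuchs-van de Graaf (squared-fidelity convention): 1 - sqrt(F) <= T <= sqrt(1 - F).
Lower bound: T >= 1 - sqrt(F)
sqrt(F) = sqrt(0.133) = 0.3647
T >= 1 - 0.3647
T >= 0.6353

0.6353


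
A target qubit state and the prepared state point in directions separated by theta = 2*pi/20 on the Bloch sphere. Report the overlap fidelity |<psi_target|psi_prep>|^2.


For states separated by angle theta on Bloch sphere:
F = cos^2(theta/2)
theta = 2*pi/20 = 0.3142
theta/2 = 0.1571
cos(theta/2) = 0.9877
F = 0.9755

0.9755


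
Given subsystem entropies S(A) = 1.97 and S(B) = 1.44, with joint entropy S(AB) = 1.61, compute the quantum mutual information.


I(A:B) = S(A) + S(B) - S(AB)
= 1.97 + 1.44 - 1.61
= 1.8000

1.8000


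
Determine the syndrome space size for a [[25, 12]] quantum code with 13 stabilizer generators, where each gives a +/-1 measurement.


Each stabilizer generator gives a binary (+1 or -1) measurement outcome.
With 13 independent generators:
Total syndromes = 2^13
= 8192

8192


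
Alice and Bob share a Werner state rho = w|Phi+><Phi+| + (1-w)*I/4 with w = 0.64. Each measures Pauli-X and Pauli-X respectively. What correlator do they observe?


|Phi+> = (|00> + |11>)/sqrt(2)
For the pure Bell state, <X_A X_B> = +1 (Bell-state Pauli correlator).
The maximally-mixed part I/4 has tr(I/4 * P tensor P) = 0 for any traceless Pauli P.
So <X_A X_B>_rho = w * (+1) + (1 - w) * 0
= 0.64 * (+1)
= 0.6400

0.6400


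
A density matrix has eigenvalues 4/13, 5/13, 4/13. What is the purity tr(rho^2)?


tr(rho^2) = sum of eigenvalues squared
= (4/13)^2 + (5/13)^2 + (4/13)^2
= (16 + 25 + 16) / 169
= 57/169
= 0.3373

0.3373


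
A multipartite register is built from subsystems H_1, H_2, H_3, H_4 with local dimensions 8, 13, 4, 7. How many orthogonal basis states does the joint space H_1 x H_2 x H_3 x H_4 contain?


dim(H_1 x H_2 x H_3 x H_4) = 8 * 13 * 4 * 7
= 104 * 4 * 7
= 416 * 7
= 2912

2912


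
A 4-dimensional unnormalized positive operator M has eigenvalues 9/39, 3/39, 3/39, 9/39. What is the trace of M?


tr(M) = sum of eigenvalues
= 9/39 + 3/39 + 3/39 + 9/39
= 24/39
= 0.6154

0.6154


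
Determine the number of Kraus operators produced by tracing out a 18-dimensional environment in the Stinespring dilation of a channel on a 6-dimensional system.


Tracing out the environment in an orthonormal basis {|i>_E} gives Kraus operators K_i = <i|_E U |0>_E.
Number of Kraus operators = dim(H_env) = d_env
= 18

18


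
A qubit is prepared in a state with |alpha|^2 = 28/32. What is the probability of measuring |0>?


|alpha|^2 = 28/32 = 0.8750
|beta|^2 = 1 - 28/32 = 4/32 = 0.1250
P(|0>) = |alpha|^2 = 0.8750

0.8750


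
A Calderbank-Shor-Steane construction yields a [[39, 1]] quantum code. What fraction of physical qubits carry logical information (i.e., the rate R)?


Code rate R = k/n
= 1/39
= 0.0256

0.0256


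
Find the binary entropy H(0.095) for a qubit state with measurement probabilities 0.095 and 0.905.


S = -p*log2(p) - (1-p)*log2(1-p)
p = 0.0950, 1-p = 0.9050
= -0.0950 * log2(0.0950) - 0.9050 * log2(0.9050)
= -(-0.3226) - (-0.1303)
= 0.4529

0.4529


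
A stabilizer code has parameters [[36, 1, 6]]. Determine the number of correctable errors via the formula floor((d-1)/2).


Code parameters: [[36, 1, 6]], distance d = 6.
Number of correctable errors = floor((d-1)/2)
= floor((6 - 1)/2)
= floor(5/2)
= 2

2


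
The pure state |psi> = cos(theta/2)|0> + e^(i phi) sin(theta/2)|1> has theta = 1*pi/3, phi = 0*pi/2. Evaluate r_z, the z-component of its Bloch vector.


theta = 1.0472, phi = 0.0000
r_z = cos(theta) = 0.5000

0.5000


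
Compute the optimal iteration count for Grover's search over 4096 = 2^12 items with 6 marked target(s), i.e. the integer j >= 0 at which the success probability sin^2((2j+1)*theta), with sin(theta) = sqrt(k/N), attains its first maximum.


After j Grover iterations the success probability is P(j) = sin^2((2j+1)*theta), where sin(theta) = sqrt(k/N).
N = 2^12 = 4096, k = 6
sin(theta) = sqrt(k/N) = 0.03827327723
theta = arcsin(sqrt(k/N)) = 0.03828262746 rad
P(j) reaches its first maximum when (2j+1)*theta is as close as possible to pi/2, i.e. j = round(pi/(4*theta) - 1/2).
pi/(4*theta) - 1/2 = 20.0158
(For comparison, the common estimate pi/4 * sqrt(N/k) = 20.5208; the exact maximiser is used here.)
Optimal iterations = 20

20


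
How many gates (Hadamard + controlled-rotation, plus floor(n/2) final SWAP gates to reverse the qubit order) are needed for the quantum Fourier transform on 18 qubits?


Hadamard gates: 18
Controlled rotations: n*(n-1)/2 = 18*17/2 = 153
SWAP gates: floor(n/2) = floor(18/2) = 9
Total = 18 + 153 + 9
= 180

180


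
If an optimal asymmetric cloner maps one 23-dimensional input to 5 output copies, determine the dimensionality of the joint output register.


Output space = H^(tensor 5) where dim(H) = 23
dim = 23^5
= 529 (after 2 factors)
= 12167 (after 3 factors)
= 279841 (after 4 factors)
= 6436343 (after 5 factors)
= 6436343

6436343


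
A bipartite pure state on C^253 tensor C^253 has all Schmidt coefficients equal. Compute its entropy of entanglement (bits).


For a maximally entangled state in d x d:
S = log2(d) = log2(253)
= 7.9830

7.9830


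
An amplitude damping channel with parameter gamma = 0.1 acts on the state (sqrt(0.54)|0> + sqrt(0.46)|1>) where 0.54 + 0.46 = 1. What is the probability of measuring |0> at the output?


For amplitude damping with parameter gamma on state sqrt(a)|0> + sqrt(b)|1>:
alpha^2 = 0.54, beta^2 = 0.46
P(|0>) = alpha^2 + gamma * beta^2
= 0.54 + 0.1 * 0.46
= 0.54 + 0.0460
= 0.5860

0.5860


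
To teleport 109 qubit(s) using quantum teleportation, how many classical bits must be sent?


Quantum teleportation requires 2 classical bits per qubit teleported.
109 qubit(s) -> 2 * 109 = 218 classical bits

218


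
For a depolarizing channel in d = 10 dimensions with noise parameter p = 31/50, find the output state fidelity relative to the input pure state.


F = (1-p) + p/d
= (1 - 0.6200) + 0.6200/10
= 0.3800 + 0.0620
= 0.4420

0.4420


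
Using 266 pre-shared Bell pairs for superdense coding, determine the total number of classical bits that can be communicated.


Superdense coding allows 2 classical bits per shared entangled pair.
266 pair(s) -> 2 * 266 = 532 classical bits

532


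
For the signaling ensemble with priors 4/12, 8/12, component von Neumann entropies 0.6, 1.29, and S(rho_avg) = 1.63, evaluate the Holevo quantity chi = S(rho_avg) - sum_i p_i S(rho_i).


chi = S(rho) - sum_i p_i * S(rho_i)
Weighted entropy = 4/12 * 0.6 + 8/12 * 1.29
= 1.0600
chi = 1.63 - 1.0600
= 0.5700

0.5700


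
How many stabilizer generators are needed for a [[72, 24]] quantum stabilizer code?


For an [[n,k]] stabilizer code:
Number of stabilizer generators = n - k
= 72 - 24
= 48

48


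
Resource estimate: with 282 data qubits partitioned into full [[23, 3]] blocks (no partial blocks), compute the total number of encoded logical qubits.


Each code block uses 23 physical qubits for 3 logical qubit(s).
Number of complete blocks = floor(282 / 23) = 12
Logical qubits = 12 * 3
= 36

36


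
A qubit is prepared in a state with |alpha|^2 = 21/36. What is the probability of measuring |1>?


|alpha|^2 = 21/36 = 0.5833
|beta|^2 = 1 - 21/36 = 15/36 = 0.4167
P(|1>) = |beta|^2 = 0.4167

0.4167


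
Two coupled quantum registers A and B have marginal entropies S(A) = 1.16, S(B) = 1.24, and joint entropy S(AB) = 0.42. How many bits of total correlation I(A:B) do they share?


I(A:B) = S(A) + S(B) - S(AB)
= 1.16 + 1.24 - 0.42
= 1.9800

1.9800


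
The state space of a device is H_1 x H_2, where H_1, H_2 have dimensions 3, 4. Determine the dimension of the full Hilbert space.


dim(H_1 x H_2) = 3 * 4
= 12

12


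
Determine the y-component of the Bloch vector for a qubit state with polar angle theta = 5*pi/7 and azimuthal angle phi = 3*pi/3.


theta = 2.2440, phi = 3.1416
r_y = sin(theta)*sin(phi) = 0.7818 * 0.0000
r_y = 0.0000

0.0000


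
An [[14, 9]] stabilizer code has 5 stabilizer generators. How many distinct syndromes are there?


Each stabilizer generator gives a binary (+1 or -1) measurement outcome.
With 5 independent generators:
Total syndromes = 2^5
= 32

32


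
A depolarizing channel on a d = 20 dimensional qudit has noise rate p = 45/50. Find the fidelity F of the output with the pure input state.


F = (1-p) + p/d
= (1 - 0.9000) + 0.9000/20
= 0.1000 + 0.0450
= 0.1450

0.1450


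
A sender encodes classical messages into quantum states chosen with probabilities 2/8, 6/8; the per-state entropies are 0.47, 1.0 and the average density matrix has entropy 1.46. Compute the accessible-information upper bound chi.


chi = S(rho) - sum_i p_i * S(rho_i)
Weighted entropy = 2/8 * 0.47 + 6/8 * 1.0
= 0.8675
chi = 1.46 - 0.8675
= 0.5925

0.5925


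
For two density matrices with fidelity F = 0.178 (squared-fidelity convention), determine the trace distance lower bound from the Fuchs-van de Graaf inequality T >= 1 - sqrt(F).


Fuchs-van de Graaf (squared-fidelity convention): 1 - sqrt(F) <= T <= sqrt(1 - F).
Lower bound: T >= 1 - sqrt(F)
sqrt(F) = sqrt(0.178) = 0.4219
T >= 1 - 0.4219
T >= 0.5781

0.5781


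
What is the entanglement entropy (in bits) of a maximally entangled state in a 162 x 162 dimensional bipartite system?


For a maximally entangled state in d x d:
S = log2(d) = log2(162)
= 7.3399

7.3399


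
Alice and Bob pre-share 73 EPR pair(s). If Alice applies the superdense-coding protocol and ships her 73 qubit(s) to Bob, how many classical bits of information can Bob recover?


Superdense coding allows 2 classical bits per shared entangled pair.
73 pair(s) -> 2 * 73 = 146 classical bits

146


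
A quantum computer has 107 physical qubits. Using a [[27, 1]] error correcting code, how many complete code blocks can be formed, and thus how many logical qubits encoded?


Each code block uses 27 physical qubits for 1 logical qubit(s).
Number of complete blocks = floor(107 / 27) = 3
Logical qubits = 3 * 1
= 3

3


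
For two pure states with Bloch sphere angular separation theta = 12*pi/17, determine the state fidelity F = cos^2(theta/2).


For states separated by angle theta on Bloch sphere:
F = cos^2(theta/2)
theta = 12*pi/17 = 2.2176
theta/2 = 1.1088
cos(theta/2) = 0.4457
F = 0.1987

0.1987


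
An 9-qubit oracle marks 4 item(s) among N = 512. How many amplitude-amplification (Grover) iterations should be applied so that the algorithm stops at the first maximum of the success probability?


After j Grover iterations the success probability is P(j) = sin^2((2j+1)*theta), where sin(theta) = sqrt(k/N).
N = 2^9 = 512, k = 4
sin(theta) = sqrt(k/N) = 0.08838834765
theta = arcsin(sqrt(k/N)) = 0.08850384314 rad
P(j) reaches its first maximum when (2j+1)*theta is as close as possible to pi/2, i.e. j = round(pi/(4*theta) - 1/2).
pi/(4*theta) - 1/2 = 8.3742
(For comparison, the common estimate pi/4 * sqrt(N/k) = 8.8858; the exact maximiser is used here.)
Optimal iterations = 8

8
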